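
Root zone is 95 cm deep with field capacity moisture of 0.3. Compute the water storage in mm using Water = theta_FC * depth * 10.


Step 1: Water (mm) = theta_FC * depth (cm) * 10
Step 2: Water = 0.3 * 95 * 10
Step 3: Water = 285.0 mm

285.0


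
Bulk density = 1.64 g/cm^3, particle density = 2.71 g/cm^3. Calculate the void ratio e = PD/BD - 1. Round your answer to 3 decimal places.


Step 1: e = PD / BD - 1
Step 2: e = 2.71 / 1.64 - 1
Step 3: e = 1.65244 - 1
Step 4: e = 0.652

0.652


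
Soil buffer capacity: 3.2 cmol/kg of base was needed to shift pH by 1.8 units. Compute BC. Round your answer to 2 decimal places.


Step 1: BC = change in base / change in pH
Step 2: BC = 3.2 / 1.8
Step 3: BC = 1.78 cmol/(kg*pH unit)

1.78


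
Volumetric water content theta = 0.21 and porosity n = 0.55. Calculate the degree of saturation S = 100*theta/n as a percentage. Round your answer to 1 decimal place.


Step 1: S = 100 * theta_v / n
Step 2: S = 100 * 0.21 / 0.55
Step 3: S = 38.2%

38.2


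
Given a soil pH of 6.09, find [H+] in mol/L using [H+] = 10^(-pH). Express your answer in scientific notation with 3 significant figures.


Step 1: [H+] = 10^(-pH)
Step 2: [H+] = 10^(-6.09)
Step 3: [H+] = 8.13e-07 mol/L

8.13e-07


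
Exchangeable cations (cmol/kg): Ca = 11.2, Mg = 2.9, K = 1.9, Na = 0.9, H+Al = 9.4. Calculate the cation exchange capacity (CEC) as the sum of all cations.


Step 1: CEC = Ca + Mg + K + Na + (H+Al)
Step 2: CEC = 11.2 + 2.9 + 1.9 + 0.9 + 9.4
Step 3: CEC = 26.3 cmol/kg

26.3


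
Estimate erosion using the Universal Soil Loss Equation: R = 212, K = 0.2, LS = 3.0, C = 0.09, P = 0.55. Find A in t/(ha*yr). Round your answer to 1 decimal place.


Step 1: A = R * K * LS * C * P
Step 2: R * K = 212 * 0.2 = 42.4
Step 3: (R*K) * LS = 42.4 * 3.0 = 127.2
Step 4: * C * P = 127.2 * 0.09 * 0.55 = 6.3
Step 5: A = 6.3 t/(ha*yr)

6.3


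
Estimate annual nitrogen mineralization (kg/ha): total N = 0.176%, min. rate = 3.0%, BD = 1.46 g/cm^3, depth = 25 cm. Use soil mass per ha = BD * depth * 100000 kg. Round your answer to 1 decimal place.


Step 1: Soil mass per ha = BD * depth * 100000 = 1.46 * 25 * 100000 = 3650000 kg
Step 2: Total N pool = soil mass * N%/100 = 3650000 * 0.176/100 = 6424.0 kg/ha
Step 3: N mineralized = N pool * rate%/100 = 6424.0 * 3.0/100 = 192.7 kg/ha/yr

192.7


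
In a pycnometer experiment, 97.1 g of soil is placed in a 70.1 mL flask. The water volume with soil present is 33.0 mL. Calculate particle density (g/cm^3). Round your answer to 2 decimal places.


Step 1: Volume of solids = flask volume - water volume with soil
Step 2: V_solids = 70.1 - 33.0 = 37.1 mL
Step 3: Particle density = mass / V_solids = 97.1 / 37.1 = 2.62 g/cm^3

2.62


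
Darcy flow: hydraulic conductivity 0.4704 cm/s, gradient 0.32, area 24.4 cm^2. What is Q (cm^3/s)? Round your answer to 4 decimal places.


Step 1: Apply Darcy's law: Q = K * i * A
Step 2: Q = 0.4704 * 0.32 * 24.4
Step 3: Q = 3.6729 cm^3/s

3.6729


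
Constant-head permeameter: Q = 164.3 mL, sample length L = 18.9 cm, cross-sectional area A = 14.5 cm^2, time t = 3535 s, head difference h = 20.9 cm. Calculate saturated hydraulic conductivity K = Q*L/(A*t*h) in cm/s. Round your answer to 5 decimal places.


Step 1: K = Q * L / (A * t * h)
Step 2: Numerator = 164.3 * 18.9 = 3105.27
Step 3: Denominator = 14.5 * 3535 * 20.9 = 1071281.75
Step 4: K = 3105.27 / 1071281.75 = 0.0029 cm/s

0.0029


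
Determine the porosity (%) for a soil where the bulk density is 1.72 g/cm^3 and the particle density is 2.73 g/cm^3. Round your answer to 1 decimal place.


Step 1: Formula: n = 100 * (1 - BD / PD)
Step 2: n = 100 * (1 - 1.72 / 2.73)
Step 3: n = 100 * (1 - 0.63004)
Step 4: n = 37.0%

37.0


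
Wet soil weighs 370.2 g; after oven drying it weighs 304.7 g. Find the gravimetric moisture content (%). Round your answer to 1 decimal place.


Step 1: Water mass = wet - dry = 370.2 - 304.7 = 65.5 g
Step 2: w = 100 * water mass / dry mass
Step 3: w = 100 * 65.5 / 304.7 = 21.5%

21.5


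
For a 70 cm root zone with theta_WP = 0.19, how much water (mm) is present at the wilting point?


Step 1: Water (mm) = theta_WP * depth * 10
Step 2: Water = 0.19 * 70 * 10
Step 3: Water = 133.0 mm

133.0


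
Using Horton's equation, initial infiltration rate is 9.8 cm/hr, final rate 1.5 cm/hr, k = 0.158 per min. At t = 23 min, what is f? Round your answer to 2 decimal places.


Step 1: f = fc + (f0 - fc) * exp(-k * t)
Step 2: exp(-0.158 * 23) = 0.02641
Step 3: f = 1.5 + (9.8 - 1.5) * 0.02641
Step 4: f = 1.5 + 8.3 * 0.02641
Step 5: f = 1.72 cm/hr

1.72


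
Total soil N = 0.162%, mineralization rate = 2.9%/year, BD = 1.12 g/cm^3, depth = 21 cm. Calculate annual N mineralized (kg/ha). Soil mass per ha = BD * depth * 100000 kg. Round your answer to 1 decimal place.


Step 1: Soil mass per ha = BD * depth * 100000 = 1.12 * 21 * 100000 = 2352000 kg
Step 2: Total N pool = soil mass * N%/100 = 2352000 * 0.162/100 = 3810.24 kg/ha
Step 3: N mineralized = N pool * rate%/100 = 3810.24 * 2.9/100 = 110.5 kg/ha/yr

110.5


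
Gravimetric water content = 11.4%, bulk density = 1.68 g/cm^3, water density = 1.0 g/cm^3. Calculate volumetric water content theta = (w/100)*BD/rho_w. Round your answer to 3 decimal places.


Step 1: theta = (w / 100) * BD / rho_w
Step 2: theta = (11.4 / 100) * 1.68 / 1.0
Step 3: theta = 0.114 * 1.68
Step 4: theta = 0.192

0.192


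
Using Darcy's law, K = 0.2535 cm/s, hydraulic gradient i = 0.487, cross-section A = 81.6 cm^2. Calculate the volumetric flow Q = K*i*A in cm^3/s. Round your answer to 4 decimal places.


Step 1: Apply Darcy's law: Q = K * i * A
Step 2: Q = 0.2535 * 0.487 * 81.6
Step 3: Q = 10.0739 cm^3/s

10.0739


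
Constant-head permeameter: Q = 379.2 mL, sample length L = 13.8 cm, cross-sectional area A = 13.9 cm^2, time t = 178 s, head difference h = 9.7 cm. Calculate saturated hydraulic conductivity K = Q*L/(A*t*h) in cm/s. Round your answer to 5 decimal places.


Step 1: K = Q * L / (A * t * h)
Step 2: Numerator = 379.2 * 13.8 = 5232.96
Step 3: Denominator = 13.9 * 178 * 9.7 = 23999.74
Step 4: K = 5232.96 / 23999.74 = 0.21804 cm/s

0.21804


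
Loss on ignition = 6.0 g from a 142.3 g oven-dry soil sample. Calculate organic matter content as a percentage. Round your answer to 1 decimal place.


Step 1: OM% = 100 * LOI / sample mass
Step 2: OM = 100 * 6.0 / 142.3
Step 3: OM = 4.2%

4.2


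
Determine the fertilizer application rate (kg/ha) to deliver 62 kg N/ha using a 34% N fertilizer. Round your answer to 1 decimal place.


Step 1: Fertilizer rate = target N / (N content / 100)
Step 2: Rate = 62 / (34 / 100)
Step 3: Rate = 62 / 0.34
Step 4: Rate = 182.4 kg/ha

182.4


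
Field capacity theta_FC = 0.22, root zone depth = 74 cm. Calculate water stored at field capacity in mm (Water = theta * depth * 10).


Step 1: Water (mm) = theta_FC * depth (cm) * 10
Step 2: Water = 0.22 * 74 * 10
Step 3: Water = 162.8 mm

162.8


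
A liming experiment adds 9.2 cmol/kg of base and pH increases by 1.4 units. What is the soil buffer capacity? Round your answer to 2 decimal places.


Step 1: BC = change in base / change in pH
Step 2: BC = 9.2 / 1.4
Step 3: BC = 6.57 cmol/(kg*pH unit)

6.57


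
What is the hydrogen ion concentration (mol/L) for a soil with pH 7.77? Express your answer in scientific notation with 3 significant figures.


Step 1: [H+] = 10^(-pH)
Step 2: [H+] = 10^(-7.77)
Step 3: [H+] = 1.70e-08 mol/L

1.70e-08


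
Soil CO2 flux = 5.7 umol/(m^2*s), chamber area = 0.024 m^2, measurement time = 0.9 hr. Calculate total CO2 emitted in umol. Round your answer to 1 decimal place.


Step 1: Convert time to seconds: 0.9 hr * 3600 = 3240.0 s
Step 2: Total = flux * area * time_s
Step 3: Total = 5.7 * 0.024 * 3240.0
Step 4: Total = 443.2 umol

443.2


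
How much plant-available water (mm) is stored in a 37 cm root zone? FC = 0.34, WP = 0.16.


Step 1: Available water = (FC - WP) * depth * 10
Step 2: AW = (0.34 - 0.16) * 37 * 10
Step 3: AW = 0.18 * 37 * 10
Step 4: AW = 66.6 mm

66.6


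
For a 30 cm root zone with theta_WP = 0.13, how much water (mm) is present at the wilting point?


Step 1: Water (mm) = theta_WP * depth * 10
Step 2: Water = 0.13 * 30 * 10
Step 3: Water = 39.0 mm

39.0


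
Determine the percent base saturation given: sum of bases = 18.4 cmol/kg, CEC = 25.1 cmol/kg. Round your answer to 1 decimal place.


Step 1: BS = 100 * (sum of bases) / CEC
Step 2: BS = 100 * 18.4 / 25.1
Step 3: BS = 73.3%

73.3


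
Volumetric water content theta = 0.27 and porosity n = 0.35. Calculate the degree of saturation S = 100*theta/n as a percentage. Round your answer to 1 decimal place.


Step 1: S = 100 * theta_v / n
Step 2: S = 100 * 0.27 / 0.35
Step 3: S = 77.1%

77.1


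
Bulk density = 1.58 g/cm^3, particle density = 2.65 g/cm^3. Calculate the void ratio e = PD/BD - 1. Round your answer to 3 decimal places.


Step 1: e = PD / BD - 1
Step 2: e = 2.65 / 1.58 - 1
Step 3: e = 1.67722 - 1
Step 4: e = 0.677

0.677


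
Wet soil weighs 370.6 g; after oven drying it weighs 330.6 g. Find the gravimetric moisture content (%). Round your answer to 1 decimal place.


Step 1: Water mass = wet - dry = 370.6 - 330.6 = 40.0 g
Step 2: w = 100 * water mass / dry mass
Step 3: w = 100 * 40.0 / 330.6 = 12.1%

12.1


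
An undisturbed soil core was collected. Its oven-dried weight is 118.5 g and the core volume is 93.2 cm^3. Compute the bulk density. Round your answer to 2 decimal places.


Step 1: Identify the formula: BD = dry mass / volume
Step 2: Substitute values: BD = 118.5 / 93.2
Step 3: BD = 1.27 g/cm^3

1.27


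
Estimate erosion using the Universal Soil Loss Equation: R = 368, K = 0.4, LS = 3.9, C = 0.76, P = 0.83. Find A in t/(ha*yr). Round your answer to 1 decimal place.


Step 1: A = R * K * LS * C * P
Step 2: R * K = 368 * 0.4 = 147.2
Step 3: (R*K) * LS = 147.2 * 3.9 = 574.08
Step 4: * C * P = 574.08 * 0.76 * 0.83 = 362.1
Step 5: A = 362.1 t/(ha*yr)

362.1


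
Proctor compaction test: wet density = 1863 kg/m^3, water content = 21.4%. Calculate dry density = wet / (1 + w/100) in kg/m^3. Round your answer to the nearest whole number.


Step 1: Dry density = wet density / (1 + w/100)
Step 2: Dry density = 1863 / (1 + 21.4/100)
Step 3: Dry density = 1863 / 1.214
Step 4: Dry density = 1535 kg/m^3

1535


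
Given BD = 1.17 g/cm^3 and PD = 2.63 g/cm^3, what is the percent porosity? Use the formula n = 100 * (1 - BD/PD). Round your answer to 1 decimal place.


Step 1: Formula: n = 100 * (1 - BD / PD)
Step 2: n = 100 * (1 - 1.17 / 2.63)
Step 3: n = 100 * (1 - 0.44487)
Step 4: n = 55.5%

55.5


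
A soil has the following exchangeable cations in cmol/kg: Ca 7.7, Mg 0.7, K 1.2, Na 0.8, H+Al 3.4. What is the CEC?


Step 1: CEC = Ca + Mg + K + Na + (H+Al)
Step 2: CEC = 7.7 + 0.7 + 1.2 + 0.8 + 3.4
Step 3: CEC = 13.8 cmol/kg

13.8


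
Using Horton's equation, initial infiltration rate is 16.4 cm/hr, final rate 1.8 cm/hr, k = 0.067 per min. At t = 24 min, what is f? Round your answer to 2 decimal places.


Step 1: f = fc + (f0 - fc) * exp(-k * t)
Step 2: exp(-0.067 * 24) = 0.200288
Step 3: f = 1.8 + (16.4 - 1.8) * 0.200288
Step 4: f = 1.8 + 14.6 * 0.200288
Step 5: f = 4.72 cm/hr

4.72


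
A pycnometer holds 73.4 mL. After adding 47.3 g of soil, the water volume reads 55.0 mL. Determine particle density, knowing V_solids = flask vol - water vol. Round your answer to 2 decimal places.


Step 1: Volume of solids = flask volume - water volume with soil
Step 2: V_solids = 73.4 - 55.0 = 18.4 mL
Step 3: Particle density = mass / V_solids = 47.3 / 18.4 = 2.57 g/cm^3

2.57


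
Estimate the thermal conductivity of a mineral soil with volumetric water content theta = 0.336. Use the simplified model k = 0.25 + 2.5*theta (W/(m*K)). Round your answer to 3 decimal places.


Step 1: k = 0.25 + 2.5 * theta
Step 2: k = 0.25 + 2.5 * 0.336
Step 3: k = 0.25 + 0.84
Step 4: k = 1.09 W/(m*K)

1.09


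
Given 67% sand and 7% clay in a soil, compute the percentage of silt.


Step 1: sand + silt + clay = 100%
Step 2: silt = 100 - sand - clay
Step 3: silt = 100 - 67 - 7
Step 4: silt = 26%

26


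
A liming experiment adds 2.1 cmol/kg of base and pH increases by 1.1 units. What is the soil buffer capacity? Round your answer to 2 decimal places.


Step 1: BC = change in base / change in pH
Step 2: BC = 2.1 / 1.1
Step 3: BC = 1.91 cmol/(kg*pH unit)

1.91


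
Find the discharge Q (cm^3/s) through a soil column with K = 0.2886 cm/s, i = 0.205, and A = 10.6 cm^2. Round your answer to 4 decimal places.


Step 1: Apply Darcy's law: Q = K * i * A
Step 2: Q = 0.2886 * 0.205 * 10.6
Step 3: Q = 0.6271 cm^3/s

0.6271


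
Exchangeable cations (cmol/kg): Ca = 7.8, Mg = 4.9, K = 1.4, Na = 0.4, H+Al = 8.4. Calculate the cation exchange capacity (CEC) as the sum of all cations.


Step 1: CEC = Ca + Mg + K + Na + (H+Al)
Step 2: CEC = 7.8 + 4.9 + 1.4 + 0.4 + 8.4
Step 3: CEC = 22.9 cmol/kg

22.9


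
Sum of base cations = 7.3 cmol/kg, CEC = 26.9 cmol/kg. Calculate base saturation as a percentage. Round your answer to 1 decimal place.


Step 1: BS = 100 * (sum of bases) / CEC
Step 2: BS = 100 * 7.3 / 26.9
Step 3: BS = 27.1%

27.1


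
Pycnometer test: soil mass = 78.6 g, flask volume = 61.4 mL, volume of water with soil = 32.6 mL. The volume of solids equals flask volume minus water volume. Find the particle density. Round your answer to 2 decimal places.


Step 1: Volume of solids = flask volume - water volume with soil
Step 2: V_solids = 61.4 - 32.6 = 28.8 mL
Step 3: Particle density = mass / V_solids = 78.6 / 28.8 = 2.73 g/cm^3

2.73


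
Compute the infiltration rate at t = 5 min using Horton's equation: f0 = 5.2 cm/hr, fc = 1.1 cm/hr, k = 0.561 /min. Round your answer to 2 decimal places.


Step 1: f = fc + (f0 - fc) * exp(-k * t)
Step 2: exp(-0.561 * 5) = 0.060507
Step 3: f = 1.1 + (5.2 - 1.1) * 0.060507
Step 4: f = 1.1 + 4.1 * 0.060507
Step 5: f = 1.35 cm/hr

1.35


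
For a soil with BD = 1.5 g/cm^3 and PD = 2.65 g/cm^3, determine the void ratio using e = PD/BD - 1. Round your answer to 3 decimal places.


Step 1: e = PD / BD - 1
Step 2: e = 2.65 / 1.5 - 1
Step 3: e = 1.76667 - 1
Step 4: e = 0.767

0.767


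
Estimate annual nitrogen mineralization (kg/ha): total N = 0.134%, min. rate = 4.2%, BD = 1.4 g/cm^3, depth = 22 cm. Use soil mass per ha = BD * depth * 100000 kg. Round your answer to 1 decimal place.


Step 1: Soil mass per ha = BD * depth * 100000 = 1.4 * 22 * 100000 = 3080000 kg
Step 2: Total N pool = soil mass * N%/100 = 3080000 * 0.134/100 = 4127.2 kg/ha
Step 3: N mineralized = N pool * rate%/100 = 4127.2 * 4.2/100 = 173.3 kg/ha/yr

173.3


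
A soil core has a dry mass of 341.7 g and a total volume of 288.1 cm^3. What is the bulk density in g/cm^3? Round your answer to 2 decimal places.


Step 1: Identify the formula: BD = dry mass / volume
Step 2: Substitute values: BD = 341.7 / 288.1
Step 3: BD = 1.19 g/cm^3

1.19


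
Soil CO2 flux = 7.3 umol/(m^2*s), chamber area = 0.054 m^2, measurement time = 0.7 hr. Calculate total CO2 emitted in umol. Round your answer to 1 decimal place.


Step 1: Convert time to seconds: 0.7 hr * 3600 = 2520.0 s
Step 2: Total = flux * area * time_s
Step 3: Total = 7.3 * 0.054 * 2520.0
Step 4: Total = 993.4 umol

993.4


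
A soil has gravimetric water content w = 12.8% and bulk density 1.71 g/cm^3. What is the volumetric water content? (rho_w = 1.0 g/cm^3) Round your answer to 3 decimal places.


Step 1: theta = (w / 100) * BD / rho_w
Step 2: theta = (12.8 / 100) * 1.71 / 1.0
Step 3: theta = 0.128 * 1.71
Step 4: theta = 0.219

0.219


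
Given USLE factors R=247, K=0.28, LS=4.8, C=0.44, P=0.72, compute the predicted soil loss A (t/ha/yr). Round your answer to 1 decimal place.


Step 1: A = R * K * LS * C * P
Step 2: R * K = 247 * 0.28 = 69.16
Step 3: (R*K) * LS = 69.16 * 4.8 = 331.968
Step 4: * C * P = 331.968 * 0.44 * 0.72 = 105.2
Step 5: A = 105.2 t/(ha*yr)

105.2


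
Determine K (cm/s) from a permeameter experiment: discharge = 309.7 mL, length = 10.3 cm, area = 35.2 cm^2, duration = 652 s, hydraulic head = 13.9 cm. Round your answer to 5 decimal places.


Step 1: K = Q * L / (A * t * h)
Step 2: Numerator = 309.7 * 10.3 = 3189.91
Step 3: Denominator = 35.2 * 652 * 13.9 = 319010.56
Step 4: K = 3189.91 / 319010.56 = 0.01 cm/s

0.01


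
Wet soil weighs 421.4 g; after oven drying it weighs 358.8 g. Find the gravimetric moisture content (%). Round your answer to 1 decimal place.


Step 1: Water mass = wet - dry = 421.4 - 358.8 = 62.6 g
Step 2: w = 100 * water mass / dry mass
Step 3: w = 100 * 62.6 / 358.8 = 17.4%

17.4


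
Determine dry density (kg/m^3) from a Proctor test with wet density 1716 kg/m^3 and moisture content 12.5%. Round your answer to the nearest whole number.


Step 1: Dry density = wet density / (1 + w/100)
Step 2: Dry density = 1716 / (1 + 12.5/100)
Step 3: Dry density = 1716 / 1.125
Step 4: Dry density = 1525 kg/m^3

1525


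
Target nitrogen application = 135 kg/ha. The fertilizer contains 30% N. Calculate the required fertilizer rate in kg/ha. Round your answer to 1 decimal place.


Step 1: Fertilizer rate = target N / (N content / 100)
Step 2: Rate = 135 / (30 / 100)
Step 3: Rate = 135 / 0.3
Step 4: Rate = 450.0 kg/ha

450.0


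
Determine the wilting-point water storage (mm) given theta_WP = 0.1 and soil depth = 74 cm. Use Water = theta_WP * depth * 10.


Step 1: Water (mm) = theta_WP * depth * 10
Step 2: Water = 0.1 * 74 * 10
Step 3: Water = 74.0 mm

74.0


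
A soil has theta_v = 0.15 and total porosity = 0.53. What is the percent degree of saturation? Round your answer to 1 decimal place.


Step 1: S = 100 * theta_v / n
Step 2: S = 100 * 0.15 / 0.53
Step 3: S = 28.3%

28.3


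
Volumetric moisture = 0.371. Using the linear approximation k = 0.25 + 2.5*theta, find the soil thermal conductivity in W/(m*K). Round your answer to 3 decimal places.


Step 1: k = 0.25 + 2.5 * theta
Step 2: k = 0.25 + 2.5 * 0.371
Step 3: k = 0.25 + 0.928
Step 4: k = 1.178 W/(m*K)

1.178


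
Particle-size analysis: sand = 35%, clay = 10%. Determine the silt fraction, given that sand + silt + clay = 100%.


Step 1: sand + silt + clay = 100%
Step 2: silt = 100 - sand - clay
Step 3: silt = 100 - 35 - 10
Step 4: silt = 55%

55


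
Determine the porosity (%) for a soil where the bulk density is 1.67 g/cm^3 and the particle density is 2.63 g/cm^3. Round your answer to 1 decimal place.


Step 1: Formula: n = 100 * (1 - BD / PD)
Step 2: n = 100 * (1 - 1.67 / 2.63)
Step 3: n = 100 * (1 - 0.63498)
Step 4: n = 36.5%

36.5


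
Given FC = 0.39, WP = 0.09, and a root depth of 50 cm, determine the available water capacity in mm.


Step 1: Available water = (FC - WP) * depth * 10
Step 2: AW = (0.39 - 0.09) * 50 * 10
Step 3: AW = 0.3 * 50 * 10
Step 4: AW = 150.0 mm

150.0


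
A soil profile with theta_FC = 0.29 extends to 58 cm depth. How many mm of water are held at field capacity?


Step 1: Water (mm) = theta_FC * depth (cm) * 10
Step 2: Water = 0.29 * 58 * 10
Step 3: Water = 168.2 mm

168.2


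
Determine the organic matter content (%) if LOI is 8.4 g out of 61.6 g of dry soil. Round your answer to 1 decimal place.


Step 1: OM% = 100 * LOI / sample mass
Step 2: OM = 100 * 8.4 / 61.6
Step 3: OM = 13.6%

13.6


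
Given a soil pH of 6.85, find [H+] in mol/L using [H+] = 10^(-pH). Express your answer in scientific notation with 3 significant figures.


Step 1: [H+] = 10^(-pH)
Step 2: [H+] = 10^(-6.85)
Step 3: [H+] = 1.41e-07 mol/L

1.41e-07


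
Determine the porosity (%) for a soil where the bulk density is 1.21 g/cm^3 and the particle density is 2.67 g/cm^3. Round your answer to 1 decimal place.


Step 1: Formula: n = 100 * (1 - BD / PD)
Step 2: n = 100 * (1 - 1.21 / 2.67)
Step 3: n = 100 * (1 - 0.45318)
Step 4: n = 54.7%

54.7


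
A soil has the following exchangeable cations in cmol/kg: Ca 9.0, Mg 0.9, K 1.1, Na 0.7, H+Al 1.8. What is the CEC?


Step 1: CEC = Ca + Mg + K + Na + (H+Al)
Step 2: CEC = 9.0 + 0.9 + 1.1 + 0.7 + 1.8
Step 3: CEC = 13.5 cmol/kg

13.5


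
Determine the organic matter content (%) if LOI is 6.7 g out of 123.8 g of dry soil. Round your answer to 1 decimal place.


Step 1: OM% = 100 * LOI / sample mass
Step 2: OM = 100 * 6.7 / 123.8
Step 3: OM = 5.4%

5.4


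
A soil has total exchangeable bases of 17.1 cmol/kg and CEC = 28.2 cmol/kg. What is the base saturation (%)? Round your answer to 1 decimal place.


Step 1: BS = 100 * (sum of bases) / CEC
Step 2: BS = 100 * 17.1 / 28.2
Step 3: BS = 60.6%

60.6


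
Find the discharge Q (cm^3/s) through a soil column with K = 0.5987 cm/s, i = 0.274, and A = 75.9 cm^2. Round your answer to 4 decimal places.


Step 1: Apply Darcy's law: Q = K * i * A
Step 2: Q = 0.5987 * 0.274 * 75.9
Step 3: Q = 12.4509 cm^3/s

12.4509


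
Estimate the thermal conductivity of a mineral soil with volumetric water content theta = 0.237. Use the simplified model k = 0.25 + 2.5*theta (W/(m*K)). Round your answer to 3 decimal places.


Step 1: k = 0.25 + 2.5 * theta
Step 2: k = 0.25 + 2.5 * 0.237
Step 3: k = 0.25 + 0.593
Step 4: k = 0.843 W/(m*K)

0.843


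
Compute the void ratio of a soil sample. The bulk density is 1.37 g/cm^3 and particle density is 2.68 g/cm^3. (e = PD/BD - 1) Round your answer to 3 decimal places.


Step 1: e = PD / BD - 1
Step 2: e = 2.68 / 1.37 - 1
Step 3: e = 1.9562 - 1
Step 4: e = 0.956

0.956


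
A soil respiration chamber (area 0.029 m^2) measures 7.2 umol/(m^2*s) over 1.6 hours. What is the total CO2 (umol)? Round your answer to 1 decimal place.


Step 1: Convert time to seconds: 1.6 hr * 3600 = 5760.0 s
Step 2: Total = flux * area * time_s
Step 3: Total = 7.2 * 0.029 * 5760.0
Step 4: Total = 1202.7 umol

1202.7


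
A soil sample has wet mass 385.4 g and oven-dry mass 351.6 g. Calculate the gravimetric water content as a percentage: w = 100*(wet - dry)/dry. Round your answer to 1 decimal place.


Step 1: Water mass = wet - dry = 385.4 - 351.6 = 33.8 g
Step 2: w = 100 * water mass / dry mass
Step 3: w = 100 * 33.8 / 351.6 = 9.6%

9.6


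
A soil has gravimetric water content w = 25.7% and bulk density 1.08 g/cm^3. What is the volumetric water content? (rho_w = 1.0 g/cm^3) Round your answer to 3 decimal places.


Step 1: theta = (w / 100) * BD / rho_w
Step 2: theta = (25.7 / 100) * 1.08 / 1.0
Step 3: theta = 0.257 * 1.08
Step 4: theta = 0.278

0.278


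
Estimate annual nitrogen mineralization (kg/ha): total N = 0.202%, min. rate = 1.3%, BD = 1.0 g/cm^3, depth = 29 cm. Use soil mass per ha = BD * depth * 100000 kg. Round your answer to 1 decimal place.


Step 1: Soil mass per ha = BD * depth * 100000 = 1.0 * 29 * 100000 = 2900000 kg
Step 2: Total N pool = soil mass * N%/100 = 2900000 * 0.202/100 = 5858.0 kg/ha
Step 3: N mineralized = N pool * rate%/100 = 5858.0 * 1.3/100 = 76.2 kg/ha/yr

76.2


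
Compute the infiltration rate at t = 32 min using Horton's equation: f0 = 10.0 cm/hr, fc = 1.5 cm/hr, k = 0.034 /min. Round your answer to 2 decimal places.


Step 1: f = fc + (f0 - fc) * exp(-k * t)
Step 2: exp(-0.034 * 32) = 0.33689
Step 3: f = 1.5 + (10.0 - 1.5) * 0.33689
Step 4: f = 1.5 + 8.5 * 0.33689
Step 5: f = 4.36 cm/hr

4.36


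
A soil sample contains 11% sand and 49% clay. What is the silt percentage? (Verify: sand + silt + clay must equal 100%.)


Step 1: sand + silt + clay = 100%
Step 2: silt = 100 - sand - clay
Step 3: silt = 100 - 11 - 49
Step 4: silt = 40%

40


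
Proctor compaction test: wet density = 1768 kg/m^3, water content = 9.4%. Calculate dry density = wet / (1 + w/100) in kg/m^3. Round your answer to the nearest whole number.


Step 1: Dry density = wet density / (1 + w/100)
Step 2: Dry density = 1768 / (1 + 9.4/100)
Step 3: Dry density = 1768 / 1.094
Step 4: Dry density = 1616 kg/m^3

1616


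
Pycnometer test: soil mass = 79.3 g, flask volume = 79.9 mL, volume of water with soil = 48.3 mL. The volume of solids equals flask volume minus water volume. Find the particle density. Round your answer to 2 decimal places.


Step 1: Volume of solids = flask volume - water volume with soil
Step 2: V_solids = 79.9 - 48.3 = 31.6 mL
Step 3: Particle density = mass / V_solids = 79.3 / 31.6 = 2.51 g/cm^3

2.51


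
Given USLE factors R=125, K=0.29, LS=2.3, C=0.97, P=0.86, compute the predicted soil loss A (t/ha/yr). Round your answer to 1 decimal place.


Step 1: A = R * K * LS * C * P
Step 2: R * K = 125 * 0.29 = 36.25
Step 3: (R*K) * LS = 36.25 * 2.3 = 83.375
Step 4: * C * P = 83.375 * 0.97 * 0.86 = 69.6
Step 5: A = 69.6 t/(ha*yr)

69.6


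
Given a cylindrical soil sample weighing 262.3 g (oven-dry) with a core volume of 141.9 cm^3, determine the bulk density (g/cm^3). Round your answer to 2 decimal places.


Step 1: Identify the formula: BD = dry mass / volume
Step 2: Substitute values: BD = 262.3 / 141.9
Step 3: BD = 1.85 g/cm^3

1.85


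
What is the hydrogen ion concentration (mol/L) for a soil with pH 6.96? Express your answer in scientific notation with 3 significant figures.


Step 1: [H+] = 10^(-pH)
Step 2: [H+] = 10^(-6.96)
Step 3: [H+] = 1.10e-07 mol/L

1.10e-07


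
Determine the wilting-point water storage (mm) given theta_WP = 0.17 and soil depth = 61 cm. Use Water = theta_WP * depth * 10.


Step 1: Water (mm) = theta_WP * depth * 10
Step 2: Water = 0.17 * 61 * 10
Step 3: Water = 103.7 mm

103.7


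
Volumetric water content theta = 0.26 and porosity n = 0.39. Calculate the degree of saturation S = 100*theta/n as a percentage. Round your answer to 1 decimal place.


Step 1: S = 100 * theta_v / n
Step 2: S = 100 * 0.26 / 0.39
Step 3: S = 66.7%

66.7


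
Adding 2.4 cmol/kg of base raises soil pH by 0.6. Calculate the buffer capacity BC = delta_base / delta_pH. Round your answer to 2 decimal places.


Step 1: BC = change in base / change in pH
Step 2: BC = 2.4 / 0.6
Step 3: BC = 4.0 cmol/(kg*pH unit)

4.0


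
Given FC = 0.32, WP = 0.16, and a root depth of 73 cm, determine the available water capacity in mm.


Step 1: Available water = (FC - WP) * depth * 10
Step 2: AW = (0.32 - 0.16) * 73 * 10
Step 3: AW = 0.16 * 73 * 10
Step 4: AW = 116.8 mm

116.8


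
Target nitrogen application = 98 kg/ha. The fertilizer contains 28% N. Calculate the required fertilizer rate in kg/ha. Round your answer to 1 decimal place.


Step 1: Fertilizer rate = target N / (N content / 100)
Step 2: Rate = 98 / (28 / 100)
Step 3: Rate = 98 / 0.28
Step 4: Rate = 350.0 kg/ha

350.0


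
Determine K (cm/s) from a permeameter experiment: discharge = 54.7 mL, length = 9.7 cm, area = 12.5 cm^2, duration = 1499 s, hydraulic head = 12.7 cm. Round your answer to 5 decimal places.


Step 1: K = Q * L / (A * t * h)
Step 2: Numerator = 54.7 * 9.7 = 530.59
Step 3: Denominator = 12.5 * 1499 * 12.7 = 237966.25
Step 4: K = 530.59 / 237966.25 = 0.00223 cm/s

0.00223


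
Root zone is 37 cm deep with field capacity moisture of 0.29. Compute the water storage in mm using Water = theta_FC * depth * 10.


Step 1: Water (mm) = theta_FC * depth (cm) * 10
Step 2: Water = 0.29 * 37 * 10
Step 3: Water = 107.3 mm

107.3


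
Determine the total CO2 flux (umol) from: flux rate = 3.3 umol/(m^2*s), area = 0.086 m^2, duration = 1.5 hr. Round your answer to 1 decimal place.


Step 1: Convert time to seconds: 1.5 hr * 3600 = 5400.0 s
Step 2: Total = flux * area * time_s
Step 3: Total = 3.3 * 0.086 * 5400.0
Step 4: Total = 1532.5 umol

1532.5


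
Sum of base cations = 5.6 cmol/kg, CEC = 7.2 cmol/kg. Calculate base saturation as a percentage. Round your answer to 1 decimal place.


Step 1: BS = 100 * (sum of bases) / CEC
Step 2: BS = 100 * 5.6 / 7.2
Step 3: BS = 77.8%

77.8


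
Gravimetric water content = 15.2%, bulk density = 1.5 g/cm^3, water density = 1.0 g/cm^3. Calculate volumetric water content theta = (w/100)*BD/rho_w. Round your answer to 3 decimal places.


Step 1: theta = (w / 100) * BD / rho_w
Step 2: theta = (15.2 / 100) * 1.5 / 1.0
Step 3: theta = 0.152 * 1.5
Step 4: theta = 0.228

0.228


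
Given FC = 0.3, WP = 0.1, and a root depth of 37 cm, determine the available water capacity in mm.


Step 1: Available water = (FC - WP) * depth * 10
Step 2: AW = (0.3 - 0.1) * 37 * 10
Step 3: AW = 0.2 * 37 * 10
Step 4: AW = 74.0 mm

74.0


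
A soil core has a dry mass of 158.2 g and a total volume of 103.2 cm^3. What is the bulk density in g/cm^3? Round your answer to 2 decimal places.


Step 1: Identify the formula: BD = dry mass / volume
Step 2: Substitute values: BD = 158.2 / 103.2
Step 3: BD = 1.53 g/cm^3

1.53


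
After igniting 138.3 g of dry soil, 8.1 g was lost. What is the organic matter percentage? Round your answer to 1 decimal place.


Step 1: OM% = 100 * LOI / sample mass
Step 2: OM = 100 * 8.1 / 138.3
Step 3: OM = 5.9%

5.9


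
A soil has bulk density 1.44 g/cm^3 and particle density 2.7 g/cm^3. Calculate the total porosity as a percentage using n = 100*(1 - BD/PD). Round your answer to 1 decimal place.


Step 1: Formula: n = 100 * (1 - BD / PD)
Step 2: n = 100 * (1 - 1.44 / 2.7)
Step 3: n = 100 * (1 - 0.53333)
Step 4: n = 46.7%

46.7


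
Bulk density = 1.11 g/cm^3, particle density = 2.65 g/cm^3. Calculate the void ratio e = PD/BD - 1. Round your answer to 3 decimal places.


Step 1: e = PD / BD - 1
Step 2: e = 2.65 / 1.11 - 1
Step 3: e = 2.38739 - 1
Step 4: e = 1.387

1.387


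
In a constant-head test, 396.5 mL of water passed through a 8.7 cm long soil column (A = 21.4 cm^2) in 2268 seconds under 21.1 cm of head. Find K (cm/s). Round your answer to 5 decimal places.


Step 1: K = Q * L / (A * t * h)
Step 2: Numerator = 396.5 * 8.7 = 3449.55
Step 3: Denominator = 21.4 * 2268 * 21.1 = 1024092.72
Step 4: K = 3449.55 / 1024092.72 = 0.00337 cm/s

0.00337


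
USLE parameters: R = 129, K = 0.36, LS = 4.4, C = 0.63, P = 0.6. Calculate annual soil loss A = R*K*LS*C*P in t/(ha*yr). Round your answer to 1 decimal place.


Step 1: A = R * K * LS * C * P
Step 2: R * K = 129 * 0.36 = 46.44
Step 3: (R*K) * LS = 46.44 * 4.4 = 204.336
Step 4: * C * P = 204.336 * 0.63 * 0.6 = 77.2
Step 5: A = 77.2 t/(ha*yr)

77.2


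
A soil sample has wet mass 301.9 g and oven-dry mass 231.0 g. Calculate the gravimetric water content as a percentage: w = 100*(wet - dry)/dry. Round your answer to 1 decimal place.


Step 1: Water mass = wet - dry = 301.9 - 231.0 = 70.9 g
Step 2: w = 100 * water mass / dry mass
Step 3: w = 100 * 70.9 / 231.0 = 30.7%

30.7


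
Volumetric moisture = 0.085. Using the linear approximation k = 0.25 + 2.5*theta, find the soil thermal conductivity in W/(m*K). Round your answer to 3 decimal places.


Step 1: k = 0.25 + 2.5 * theta
Step 2: k = 0.25 + 2.5 * 0.085
Step 3: k = 0.25 + 0.213
Step 4: k = 0.463 W/(m*K)

0.463


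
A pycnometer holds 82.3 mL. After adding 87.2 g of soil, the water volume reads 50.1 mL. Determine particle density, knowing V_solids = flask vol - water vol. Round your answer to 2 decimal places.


Step 1: Volume of solids = flask volume - water volume with soil
Step 2: V_solids = 82.3 - 50.1 = 32.2 mL
Step 3: Particle density = mass / V_solids = 87.2 / 32.2 = 2.71 g/cm^3

2.71


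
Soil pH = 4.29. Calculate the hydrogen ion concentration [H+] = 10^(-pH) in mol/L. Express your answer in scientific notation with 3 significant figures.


Step 1: [H+] = 10^(-pH)
Step 2: [H+] = 10^(-4.29)
Step 3: [H+] = 5.13e-05 mol/L

5.13e-05


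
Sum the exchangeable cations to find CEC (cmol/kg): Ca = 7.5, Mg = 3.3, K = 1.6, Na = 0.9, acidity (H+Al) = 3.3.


Step 1: CEC = Ca + Mg + K + Na + (H+Al)
Step 2: CEC = 7.5 + 3.3 + 1.6 + 0.9 + 3.3
Step 3: CEC = 16.6 cmol/kg

16.6


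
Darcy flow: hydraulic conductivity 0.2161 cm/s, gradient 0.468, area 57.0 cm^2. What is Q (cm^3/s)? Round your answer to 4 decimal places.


Step 1: Apply Darcy's law: Q = K * i * A
Step 2: Q = 0.2161 * 0.468 * 57.0
Step 3: Q = 5.7647 cm^3/s

5.7647


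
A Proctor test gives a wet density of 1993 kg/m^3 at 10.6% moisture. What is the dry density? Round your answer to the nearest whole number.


Step 1: Dry density = wet density / (1 + w/100)
Step 2: Dry density = 1993 / (1 + 10.6/100)
Step 3: Dry density = 1993 / 1.106
Step 4: Dry density = 1802 kg/m^3

1802


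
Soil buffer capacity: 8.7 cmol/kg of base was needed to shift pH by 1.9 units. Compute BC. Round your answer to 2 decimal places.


Step 1: BC = change in base / change in pH
Step 2: BC = 8.7 / 1.9
Step 3: BC = 4.58 cmol/(kg*pH unit)

4.58


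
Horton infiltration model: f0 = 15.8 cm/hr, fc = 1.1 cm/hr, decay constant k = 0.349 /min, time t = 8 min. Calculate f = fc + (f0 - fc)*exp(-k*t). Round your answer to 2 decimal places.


Step 1: f = fc + (f0 - fc) * exp(-k * t)
Step 2: exp(-0.349 * 8) = 0.061298
Step 3: f = 1.1 + (15.8 - 1.1) * 0.061298
Step 4: f = 1.1 + 14.7 * 0.061298
Step 5: f = 2.0 cm/hr

2.0


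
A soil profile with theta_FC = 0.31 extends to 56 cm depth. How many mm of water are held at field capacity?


Step 1: Water (mm) = theta_FC * depth (cm) * 10
Step 2: Water = 0.31 * 56 * 10
Step 3: Water = 173.6 mm

173.6


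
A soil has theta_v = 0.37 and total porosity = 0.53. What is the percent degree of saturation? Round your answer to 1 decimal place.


Step 1: S = 100 * theta_v / n
Step 2: S = 100 * 0.37 / 0.53
Step 3: S = 69.8%

69.8


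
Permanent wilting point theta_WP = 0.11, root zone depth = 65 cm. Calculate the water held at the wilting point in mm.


Step 1: Water (mm) = theta_WP * depth * 10
Step 2: Water = 0.11 * 65 * 10
Step 3: Water = 71.5 mm

71.5


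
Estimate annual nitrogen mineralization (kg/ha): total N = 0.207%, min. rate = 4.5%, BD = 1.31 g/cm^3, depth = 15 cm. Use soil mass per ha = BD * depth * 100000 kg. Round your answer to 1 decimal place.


Step 1: Soil mass per ha = BD * depth * 100000 = 1.31 * 15 * 100000 = 1965000 kg
Step 2: Total N pool = soil mass * N%/100 = 1965000 * 0.207/100 = 4067.55 kg/ha
Step 3: N mineralized = N pool * rate%/100 = 4067.55 * 4.5/100 = 183.0 kg/ha/yr

183.0


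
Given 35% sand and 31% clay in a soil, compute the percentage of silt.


Step 1: sand + silt + clay = 100%
Step 2: silt = 100 - sand - clay
Step 3: silt = 100 - 35 - 31
Step 4: silt = 34%

34


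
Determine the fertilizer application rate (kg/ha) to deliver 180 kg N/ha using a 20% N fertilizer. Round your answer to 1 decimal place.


Step 1: Fertilizer rate = target N / (N content / 100)
Step 2: Rate = 180 / (20 / 100)
Step 3: Rate = 180 / 0.2
Step 4: Rate = 900.0 kg/ha

900.0


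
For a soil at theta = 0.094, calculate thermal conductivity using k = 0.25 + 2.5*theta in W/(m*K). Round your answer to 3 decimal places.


Step 1: k = 0.25 + 2.5 * theta
Step 2: k = 0.25 + 2.5 * 0.094
Step 3: k = 0.25 + 0.235
Step 4: k = 0.485 W/(m*K)

0.485


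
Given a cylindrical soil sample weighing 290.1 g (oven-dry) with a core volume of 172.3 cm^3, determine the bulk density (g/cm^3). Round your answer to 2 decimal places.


Step 1: Identify the formula: BD = dry mass / volume
Step 2: Substitute values: BD = 290.1 / 172.3
Step 3: BD = 1.68 g/cm^3

1.68


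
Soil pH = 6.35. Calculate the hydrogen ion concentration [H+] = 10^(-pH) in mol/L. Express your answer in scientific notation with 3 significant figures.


Step 1: [H+] = 10^(-pH)
Step 2: [H+] = 10^(-6.35)
Step 3: [H+] = 4.47e-07 mol/L

4.47e-07


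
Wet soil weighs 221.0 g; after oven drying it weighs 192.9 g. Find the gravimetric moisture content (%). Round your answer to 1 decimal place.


Step 1: Water mass = wet - dry = 221.0 - 192.9 = 28.1 g
Step 2: w = 100 * water mass / dry mass
Step 3: w = 100 * 28.1 / 192.9 = 14.6%

14.6


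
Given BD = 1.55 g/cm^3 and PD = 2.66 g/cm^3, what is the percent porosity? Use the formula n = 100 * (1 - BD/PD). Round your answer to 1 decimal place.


Step 1: Formula: n = 100 * (1 - BD / PD)
Step 2: n = 100 * (1 - 1.55 / 2.66)
Step 3: n = 100 * (1 - 0.58271)
Step 4: n = 41.7%

41.7


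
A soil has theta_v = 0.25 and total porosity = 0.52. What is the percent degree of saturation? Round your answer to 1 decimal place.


Step 1: S = 100 * theta_v / n
Step 2: S = 100 * 0.25 / 0.52
Step 3: S = 48.1%

48.1


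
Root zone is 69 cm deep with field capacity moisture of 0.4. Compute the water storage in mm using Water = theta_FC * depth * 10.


Step 1: Water (mm) = theta_FC * depth (cm) * 10
Step 2: Water = 0.4 * 69 * 10
Step 3: Water = 276.0 mm

276.0


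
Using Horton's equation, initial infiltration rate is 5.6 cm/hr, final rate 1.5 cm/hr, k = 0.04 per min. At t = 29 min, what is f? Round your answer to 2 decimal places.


Step 1: f = fc + (f0 - fc) * exp(-k * t)
Step 2: exp(-0.04 * 29) = 0.313486
Step 3: f = 1.5 + (5.6 - 1.5) * 0.313486
Step 4: f = 1.5 + 4.1 * 0.313486
Step 5: f = 2.79 cm/hr

2.79


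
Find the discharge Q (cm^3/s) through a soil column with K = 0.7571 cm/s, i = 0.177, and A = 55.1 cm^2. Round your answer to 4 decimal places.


Step 1: Apply Darcy's law: Q = K * i * A
Step 2: Q = 0.7571 * 0.177 * 55.1
Step 3: Q = 7.3838 cm^3/s

7.3838


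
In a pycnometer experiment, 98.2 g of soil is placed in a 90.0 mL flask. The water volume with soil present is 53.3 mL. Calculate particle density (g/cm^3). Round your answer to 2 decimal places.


Step 1: Volume of solids = flask volume - water volume with soil
Step 2: V_solids = 90.0 - 53.3 = 36.7 mL
Step 3: Particle density = mass / V_solids = 98.2 / 36.7 = 2.68 g/cm^3

2.68


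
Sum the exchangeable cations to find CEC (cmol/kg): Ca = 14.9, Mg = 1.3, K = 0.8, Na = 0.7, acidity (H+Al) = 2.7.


Step 1: CEC = Ca + Mg + K + Na + (H+Al)
Step 2: CEC = 14.9 + 1.3 + 0.8 + 0.7 + 2.7
Step 3: CEC = 20.4 cmol/kg

20.4


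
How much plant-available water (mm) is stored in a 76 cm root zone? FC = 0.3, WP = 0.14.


Step 1: Available water = (FC - WP) * depth * 10
Step 2: AW = (0.3 - 0.14) * 76 * 10
Step 3: AW = 0.16 * 76 * 10
Step 4: AW = 121.6 mm

121.6


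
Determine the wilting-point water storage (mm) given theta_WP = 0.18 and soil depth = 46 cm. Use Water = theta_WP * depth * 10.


Step 1: Water (mm) = theta_WP * depth * 10
Step 2: Water = 0.18 * 46 * 10
Step 3: Water = 82.8 mm

82.8


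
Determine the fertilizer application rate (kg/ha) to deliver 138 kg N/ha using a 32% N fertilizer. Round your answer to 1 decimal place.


Step 1: Fertilizer rate = target N / (N content / 100)
Step 2: Rate = 138 / (32 / 100)
Step 3: Rate = 138 / 0.32
Step 4: Rate = 431.3 kg/ha

431.3


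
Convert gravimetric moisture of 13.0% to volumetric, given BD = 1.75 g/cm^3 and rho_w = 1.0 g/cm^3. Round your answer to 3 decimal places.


Step 1: theta = (w / 100) * BD / rho_w
Step 2: theta = (13.0 / 100) * 1.75 / 1.0
Step 3: theta = 0.13 * 1.75
Step 4: theta = 0.228

0.228


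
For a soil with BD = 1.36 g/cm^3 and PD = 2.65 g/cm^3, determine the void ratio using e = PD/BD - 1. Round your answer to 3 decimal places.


Step 1: e = PD / BD - 1
Step 2: e = 2.65 / 1.36 - 1
Step 3: e = 1.94853 - 1
Step 4: e = 0.949

0.949


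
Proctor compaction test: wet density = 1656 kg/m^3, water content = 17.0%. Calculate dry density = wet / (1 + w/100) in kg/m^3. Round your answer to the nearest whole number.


Step 1: Dry density = wet density / (1 + w/100)
Step 2: Dry density = 1656 / (1 + 17.0/100)
Step 3: Dry density = 1656 / 1.17
Step 4: Dry density = 1415 kg/m^3

1415


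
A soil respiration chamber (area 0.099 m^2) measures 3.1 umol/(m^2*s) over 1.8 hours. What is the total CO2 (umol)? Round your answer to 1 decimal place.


Step 1: Convert time to seconds: 1.8 hr * 3600 = 6480.0 s
Step 2: Total = flux * area * time_s
Step 3: Total = 3.1 * 0.099 * 6480.0
Step 4: Total = 1988.7 umol

1988.7


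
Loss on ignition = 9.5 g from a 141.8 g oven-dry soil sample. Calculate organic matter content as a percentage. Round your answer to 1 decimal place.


Step 1: OM% = 100 * LOI / sample mass
Step 2: OM = 100 * 9.5 / 141.8
Step 3: OM = 6.7%

6.7
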